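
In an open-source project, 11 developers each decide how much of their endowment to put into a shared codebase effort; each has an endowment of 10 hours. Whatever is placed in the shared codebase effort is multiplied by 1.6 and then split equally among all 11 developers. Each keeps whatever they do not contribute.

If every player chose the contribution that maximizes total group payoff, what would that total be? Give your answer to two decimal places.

176.00 hours

Each contributed unit returns 1.600 to the group as a whole (0.1455 to each of 11 players), which exceeds 1, so the social optimum is full contribution: group total = 1.600 × 110 = 176.00.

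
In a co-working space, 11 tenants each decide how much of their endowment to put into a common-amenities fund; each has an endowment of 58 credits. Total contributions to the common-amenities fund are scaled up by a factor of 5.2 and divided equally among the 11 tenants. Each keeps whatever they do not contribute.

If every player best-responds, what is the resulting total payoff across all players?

638.00 credits

Each contributed unit returns 5.2/11 = 0.4727 to its contributor — below 1 — so contributing 0 is dominant for every player. At the Nash equilibrium everyone keeps their 58, and the group total is 11 × 58 = 638.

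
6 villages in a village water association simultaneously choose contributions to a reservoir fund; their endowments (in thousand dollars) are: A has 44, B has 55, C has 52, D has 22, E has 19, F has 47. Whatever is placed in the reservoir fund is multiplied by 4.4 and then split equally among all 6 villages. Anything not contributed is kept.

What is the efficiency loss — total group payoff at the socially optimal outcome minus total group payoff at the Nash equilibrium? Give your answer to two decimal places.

The private return per contributed unit is 4.4/6 = 0.7333 < 1 for every player regardless of endowment, so the Nash equilibrium is zero contribution and the group total is Σ E_j = 44 + 55 + 52 + 22 + 19 + 47 = 239.
Each contributed unit returns 4.400 to the group, so the social optimum is full contribution by everyone: group total = 4.400 × 239 = 1051.60.
Efficiency loss = (4.400 − 1) × 239 = 812.60.

812.60 thousand dollars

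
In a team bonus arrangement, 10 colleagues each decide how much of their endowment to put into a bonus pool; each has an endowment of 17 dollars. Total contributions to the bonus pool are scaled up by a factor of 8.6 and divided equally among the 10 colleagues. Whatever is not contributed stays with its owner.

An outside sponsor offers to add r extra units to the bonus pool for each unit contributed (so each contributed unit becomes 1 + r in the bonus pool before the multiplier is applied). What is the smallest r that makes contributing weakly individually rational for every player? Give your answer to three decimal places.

With matching at rate r, one contributed unit becomes (1 + r) in the bonus pool and returns 8.6 × (1 + r) / 10 to the contributor.
Setting this equal to 1: 1 + r = 10/8.6 = 1.1628.
So the minimum matching rate is r = 1.1628 − 1 = 0.163.

0.163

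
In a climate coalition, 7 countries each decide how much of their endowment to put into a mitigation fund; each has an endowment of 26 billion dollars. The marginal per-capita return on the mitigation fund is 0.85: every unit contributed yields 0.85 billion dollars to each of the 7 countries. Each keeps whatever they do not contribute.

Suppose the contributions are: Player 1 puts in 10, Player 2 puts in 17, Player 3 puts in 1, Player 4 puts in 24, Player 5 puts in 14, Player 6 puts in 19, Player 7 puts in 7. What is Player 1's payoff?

94.20 billion dollars

Total contributed: 10 + 17 + 1 + 24 + 14 + 19 + 7 = 92.
Each receives 0.85 × 92 = 78.20 from the mitigation fund.
Player 1 keeps 26 − 10 = 16, so Player 1's payoff is 16 + 78.20 = 94.20.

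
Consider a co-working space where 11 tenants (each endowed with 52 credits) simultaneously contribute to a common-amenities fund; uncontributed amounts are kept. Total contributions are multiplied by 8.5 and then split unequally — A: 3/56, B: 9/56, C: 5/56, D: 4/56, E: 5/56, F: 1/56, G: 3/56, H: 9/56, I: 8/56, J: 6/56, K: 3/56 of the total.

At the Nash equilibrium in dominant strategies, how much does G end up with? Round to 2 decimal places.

Each unit j contributes comes back to j as 8.5 × (j's share), so j prefers to contribute only if that share exceeds 1/8.5 = 0.1176; otherwise keeping the unit dominates.
B, H and I are above the threshold, contributing 52 each; the remaining 8 contribute 0. Total contributed: 156.
G keeps 52 and receives 8.5 × 156 × 3/56 = 71.04 from the common-amenities fund, for a payoff of 123.04.

123.04 credits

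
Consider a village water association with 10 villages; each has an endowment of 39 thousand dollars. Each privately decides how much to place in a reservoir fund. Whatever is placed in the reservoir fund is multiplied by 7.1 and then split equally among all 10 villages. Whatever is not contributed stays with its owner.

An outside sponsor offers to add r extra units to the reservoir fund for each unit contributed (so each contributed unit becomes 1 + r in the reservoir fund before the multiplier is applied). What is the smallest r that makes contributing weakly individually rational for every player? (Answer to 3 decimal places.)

0.408

With matching at rate r, one contributed unit becomes (1 + r) in the reservoir fund and returns 7.1 × (1 + r) / 10 to the contributor.
Setting this equal to 1: 1 + r = 10/7.1 = 1.4085.
So the minimum matching rate is r = 1.4085 − 1 = 0.408.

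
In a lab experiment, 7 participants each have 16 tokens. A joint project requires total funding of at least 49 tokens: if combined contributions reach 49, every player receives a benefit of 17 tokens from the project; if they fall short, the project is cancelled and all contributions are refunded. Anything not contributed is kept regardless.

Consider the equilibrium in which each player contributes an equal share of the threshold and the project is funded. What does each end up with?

Equal share of the threshold: 49/7 = 7.
At this profile no one gains by cutting their contribution: any cut drops the total below 49, the project is cancelled, contributions are refunded, and the deviator ends with 16, which is less than 16 − 7 + 17 = 26. Contributing more than 7 just wastes the excess. So contributing exactly 7 is a best response.
Each player's payoff: 16 − 7 + 17 = 26.

26 tokens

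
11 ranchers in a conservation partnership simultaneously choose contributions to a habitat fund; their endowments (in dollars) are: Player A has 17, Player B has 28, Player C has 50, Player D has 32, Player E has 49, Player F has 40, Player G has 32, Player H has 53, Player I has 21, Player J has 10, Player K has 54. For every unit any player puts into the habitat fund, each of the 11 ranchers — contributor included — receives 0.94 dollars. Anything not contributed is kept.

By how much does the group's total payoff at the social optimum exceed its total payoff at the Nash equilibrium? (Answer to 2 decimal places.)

3605.24 dollars

The private return per contributed unit is 0.94 < 1 for everyone, so the Nash equilibrium is zero contribution and the group total is Σ E_j = 17 + 28 + 50 + 32 + 49 + 40 + 32 + 53 + 21 + 10 + 54 = 386.
Each contributed unit returns 10.340 to the group, so the social optimum is full contribution by everyone: group total = 10.340 × 386 = 3991.24.
Efficiency loss = (10.340 − 1) × 386 = 3605.24.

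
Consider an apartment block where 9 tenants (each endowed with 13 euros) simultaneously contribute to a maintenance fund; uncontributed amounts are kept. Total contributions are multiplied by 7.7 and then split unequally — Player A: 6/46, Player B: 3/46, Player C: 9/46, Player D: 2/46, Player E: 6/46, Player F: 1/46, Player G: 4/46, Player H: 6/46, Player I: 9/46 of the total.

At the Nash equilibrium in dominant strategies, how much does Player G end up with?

56.52 euros

A player with share s gets back 7.7·s per unit contributed, so full contribution is dominant for anyone with s > 1/7.7 = 0.1299 and zero contribution is dominant for anyone below.
Player A, Player C, Player E, Player H and Player I are above the threshold, contributing 13 each; the remaining 4 contribute 0. Total contributed: 65.
Player G keeps 13 and receives 7.7 × 65 × 4/46 = 43.52 from the maintenance fund, for a payoff of 56.52.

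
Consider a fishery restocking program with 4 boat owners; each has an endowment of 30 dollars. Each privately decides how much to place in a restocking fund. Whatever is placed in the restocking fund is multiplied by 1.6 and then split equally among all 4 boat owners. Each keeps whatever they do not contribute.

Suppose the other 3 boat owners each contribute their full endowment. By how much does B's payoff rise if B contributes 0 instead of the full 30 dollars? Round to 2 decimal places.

Switching from a contribution of 30 to 0 lets B keep an extra 30 dollars, but lowers the restocking fund by 30, which costs B their own share of that drop: 1.6/4 × 30 = 12.00.
Net gain = 30 − 12.00 = 18.00. The private return per contributed unit (0.4000) is below 1, so free-riding is indeed the best response regardless of what the others do.

18.00 dollars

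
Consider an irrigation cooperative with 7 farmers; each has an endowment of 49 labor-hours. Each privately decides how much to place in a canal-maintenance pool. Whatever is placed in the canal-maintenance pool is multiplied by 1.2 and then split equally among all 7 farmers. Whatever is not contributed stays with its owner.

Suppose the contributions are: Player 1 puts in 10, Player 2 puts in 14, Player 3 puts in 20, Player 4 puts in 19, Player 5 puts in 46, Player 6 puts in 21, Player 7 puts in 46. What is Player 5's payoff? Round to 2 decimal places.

33.17 labor-hours

Total contributed: 10 + 14 + 20 + 19 + 46 + 21 + 46 = 176.
Each receives 1.2 × 176 / 7 = 30.17 from the canal-maintenance pool.
Player 5 keeps 49 − 46 = 3, so Player 5's payoff is 3 + 30.17 = 33.17.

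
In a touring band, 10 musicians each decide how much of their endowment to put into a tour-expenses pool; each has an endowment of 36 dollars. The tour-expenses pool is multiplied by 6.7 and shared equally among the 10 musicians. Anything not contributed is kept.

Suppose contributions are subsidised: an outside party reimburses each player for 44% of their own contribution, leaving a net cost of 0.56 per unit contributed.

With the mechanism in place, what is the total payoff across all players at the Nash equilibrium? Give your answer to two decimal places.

2570.40 dollars

Under the mechanism each unit contributed yields (6.7/10) / 0.56 = 1.1964 back to its contributor per unit of net cost, which exceeds 1, making full contribution the dominant choice for everyone.
So the Nash equilibrium is full contribution by all 10; the group earns 10 × (36 × 0.44 + 6.7 × 36) = 2570.40.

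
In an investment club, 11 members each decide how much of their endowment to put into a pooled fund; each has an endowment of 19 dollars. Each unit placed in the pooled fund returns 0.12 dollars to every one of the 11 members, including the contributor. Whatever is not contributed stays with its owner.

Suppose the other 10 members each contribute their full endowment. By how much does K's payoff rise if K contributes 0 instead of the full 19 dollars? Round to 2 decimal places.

16.72 dollars

Switching from a contribution of 19 to 0 lets K keep an extra 19 dollars, but lowers the pooled fund by 19, which costs K their own share of that drop: 0.12 × 19 = 2.28.
Net gain = 19 − 2.28 = 16.72. The private return per contributed unit (0.12) is below 1, so free-riding is indeed the best response regardless of what the others do.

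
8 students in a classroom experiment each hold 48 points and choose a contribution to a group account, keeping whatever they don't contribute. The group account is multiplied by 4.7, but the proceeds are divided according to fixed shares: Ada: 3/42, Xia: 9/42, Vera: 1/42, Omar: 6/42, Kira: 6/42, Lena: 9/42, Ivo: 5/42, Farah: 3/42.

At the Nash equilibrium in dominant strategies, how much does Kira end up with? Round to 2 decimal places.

112.46 points

Player j's private return per contributed unit is 4.7 × (j's share). Contributing is weakly dominant for j when that share is at least 1/4.7 = 0.2128, and contributing 0 is dominant otherwise.
Xia and Lena are above the threshold, contributing 48 each; the remaining 6 contribute 0. Total contributed: 96.
Kira keeps 48 and receives 4.7 × 96 × 6/42 = 64.46 from the group account, for a payoff of 112.46.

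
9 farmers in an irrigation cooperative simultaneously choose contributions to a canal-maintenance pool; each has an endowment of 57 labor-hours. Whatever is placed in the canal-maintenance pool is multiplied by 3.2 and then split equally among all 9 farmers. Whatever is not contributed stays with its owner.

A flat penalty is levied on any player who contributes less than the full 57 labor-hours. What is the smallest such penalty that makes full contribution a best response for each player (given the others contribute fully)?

Given the others contribute fully, the best deviation is to contribute 0 (any partial contribution still incurs the fine and gives up units whose private return 0.3556 is below 1).
Deviating from 57 to 0 saves 57 labor-hours but forfeits the deviator's share of the drop in the canal-maintenance pool: 3.2/9 × 57 = 20.27.
So the deviation gain is 57 − 20.27 = 36.73, and the fine must be at least 36.73 labor-hours to wipe it out.

36.73 labor-hours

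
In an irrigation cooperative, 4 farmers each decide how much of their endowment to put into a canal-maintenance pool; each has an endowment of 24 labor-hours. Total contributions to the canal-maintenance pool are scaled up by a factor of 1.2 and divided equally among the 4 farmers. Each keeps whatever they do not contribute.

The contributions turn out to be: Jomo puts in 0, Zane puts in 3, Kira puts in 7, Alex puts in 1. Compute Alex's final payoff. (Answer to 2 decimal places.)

26.30 labor-hours

Total contributed: 0 + 3 + 7 + 1 = 11.
Each receives 1.2 × 11 / 4 = 3.30 from the canal-maintenance pool.
Alex keeps 24 − 1 = 23, so Alex's payoff is 23 + 3.30 = 26.30.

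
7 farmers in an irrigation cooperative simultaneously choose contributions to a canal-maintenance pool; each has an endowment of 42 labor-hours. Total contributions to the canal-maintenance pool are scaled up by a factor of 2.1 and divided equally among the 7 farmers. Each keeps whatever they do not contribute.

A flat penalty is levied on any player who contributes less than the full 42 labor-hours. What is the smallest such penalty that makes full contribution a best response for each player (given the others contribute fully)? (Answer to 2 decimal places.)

29.40 labor-hours

Given the others contribute fully, the best deviation is to contribute 0 (any partial contribution still incurs the fine and gives up units whose private return 0.3000 is below 1).
Deviating from 42 to 0 saves 42 labor-hours but forfeits the deviator's share of the drop in the canal-maintenance pool: 2.1/7 × 42 = 12.60.
So the deviation gain is 42 − 12.60 = 29.40, and the fine must be at least 29.40 labor-hours to wipe it out.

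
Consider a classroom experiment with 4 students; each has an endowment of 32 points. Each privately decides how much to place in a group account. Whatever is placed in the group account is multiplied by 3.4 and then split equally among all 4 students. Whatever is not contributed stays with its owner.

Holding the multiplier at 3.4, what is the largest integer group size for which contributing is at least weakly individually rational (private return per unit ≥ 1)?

3

Private return per unit is 3.4/(group size), which is ≥ 1 whenever the group size is ≤ 3.4.
The largest such integer is 3.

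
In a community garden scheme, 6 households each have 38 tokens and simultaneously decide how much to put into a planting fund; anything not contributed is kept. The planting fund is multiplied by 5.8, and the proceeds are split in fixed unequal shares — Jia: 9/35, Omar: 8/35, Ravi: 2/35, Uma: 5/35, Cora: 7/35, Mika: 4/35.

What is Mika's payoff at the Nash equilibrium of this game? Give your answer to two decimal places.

A player with share s gets back 5.8·s per unit contributed, so full contribution is dominant for anyone with s > 1/5.8 = 0.1724 and zero contribution is dominant for anyone below.
The shares above 0.1724 belong to Jia, Omar and Cora, contributing 38 each; the remaining 3 contribute 0. Total contributed: 114.
Mika keeps 38 and receives 5.8 × 114 × 4/35 = 75.57 from the planting fund, for a payoff of 113.57.

113.57 tokens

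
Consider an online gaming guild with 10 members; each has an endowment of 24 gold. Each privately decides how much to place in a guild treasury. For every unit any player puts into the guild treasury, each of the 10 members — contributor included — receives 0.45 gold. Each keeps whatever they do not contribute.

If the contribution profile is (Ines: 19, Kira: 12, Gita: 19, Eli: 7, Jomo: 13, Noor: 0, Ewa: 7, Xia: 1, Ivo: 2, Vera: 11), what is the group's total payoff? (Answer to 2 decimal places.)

558.50 gold

Total contributed: 19 + 12 + 19 + 7 + 13 + 0 + 7 + 1 + 2 + 11 = 91; total kept: 10 × 24 − 91 = 149.
The guild treasury pays out 0.45 × 10 × 91 = 409.50 in aggregate.
Group total = 149 + 409.50 = 558.50.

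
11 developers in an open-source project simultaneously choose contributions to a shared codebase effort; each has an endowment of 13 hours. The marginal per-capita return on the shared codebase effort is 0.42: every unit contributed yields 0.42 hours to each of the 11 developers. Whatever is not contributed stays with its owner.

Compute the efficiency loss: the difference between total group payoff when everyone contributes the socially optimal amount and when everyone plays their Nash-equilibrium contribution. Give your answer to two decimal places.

517.66 hours

The private return per contributed unit is 0.42 < 1, so contributing 0 is dominant for every player. At the Nash equilibrium everyone keeps their 13, and the group total is 11 × 13 = 143.
Each contributed unit returns 4.620 to the group as a whole (0.42 to each of 11 players), which exceeds 1, so the social optimum is full contribution: group total = 4.620 × 143 = 660.66.
Efficiency loss = 660.66 − 143 = 517.66.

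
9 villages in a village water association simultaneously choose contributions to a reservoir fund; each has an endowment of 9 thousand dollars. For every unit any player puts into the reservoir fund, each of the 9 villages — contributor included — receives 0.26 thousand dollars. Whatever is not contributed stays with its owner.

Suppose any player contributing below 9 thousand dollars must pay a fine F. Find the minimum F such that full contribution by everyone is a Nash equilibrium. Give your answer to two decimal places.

Given the others contribute fully, the best deviation is to contribute 0 (any partial contribution still incurs the fine and gives up units whose private return 0.26 is below 1).
Deviating from 9 to 0 saves 9 thousand dollars but forfeits the deviator's share of the drop in the reservoir fund: 0.26 × 9 = 2.34.
So the deviation gain is 9 − 2.34 = 6.66, and the fine must be at least 6.66 thousand dollars to wipe it out.

6.66 thousand dollars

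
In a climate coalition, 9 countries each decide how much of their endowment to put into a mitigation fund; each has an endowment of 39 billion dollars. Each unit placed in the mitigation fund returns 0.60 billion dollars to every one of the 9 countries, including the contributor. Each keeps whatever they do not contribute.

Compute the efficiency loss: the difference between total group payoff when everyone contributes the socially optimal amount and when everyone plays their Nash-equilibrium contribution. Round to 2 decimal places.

The private return per contributed unit is 0.60 < 1, so contributing 0 is dominant for every player. At the Nash equilibrium everyone keeps their 39, and the group total is 9 × 39 = 351.
Each contributed unit returns 5.400 to the group as a whole (0.60 to each of 9 players), which exceeds 1, so the social optimum is full contribution: group total = 5.400 × 351 = 1895.40.
Efficiency loss = 1895.40 − 351 = 1544.40.

1544.40 billion dollars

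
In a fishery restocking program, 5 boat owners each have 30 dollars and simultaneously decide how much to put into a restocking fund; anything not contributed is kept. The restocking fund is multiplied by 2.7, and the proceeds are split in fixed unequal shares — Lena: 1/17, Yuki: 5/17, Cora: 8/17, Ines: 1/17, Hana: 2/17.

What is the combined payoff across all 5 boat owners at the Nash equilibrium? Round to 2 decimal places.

201.00 dollars

Each unit j contributes comes back to j as 2.7 × (j's share), so j prefers to contribute only if that share exceeds 1/2.7 = 0.3704; otherwise keeping the unit dominates.
Cora alone (share 8/17) is above the threshold, contributing 30; the remaining 4 contribute 0. Total contributed: 30.
The restocking fund pays out 2.7 × 30 = 81.00 in total (split across the unequal shares, but the aggregate is all that matters for the group sum).
The 4 free-riders keep 30 each, adding 120. Group total = 120 + 81.00 = 201.00.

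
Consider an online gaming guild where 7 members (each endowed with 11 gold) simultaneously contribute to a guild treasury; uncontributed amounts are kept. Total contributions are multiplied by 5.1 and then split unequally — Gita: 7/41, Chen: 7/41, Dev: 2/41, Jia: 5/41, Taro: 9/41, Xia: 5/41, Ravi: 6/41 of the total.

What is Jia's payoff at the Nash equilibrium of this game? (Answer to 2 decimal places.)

17.84 gold

Each unit j contributes comes back to j as 5.1 × (j's share), so j prefers to contribute only if that share exceeds 1/5.1 = 0.1961; otherwise keeping the unit dominates.
The only share above 0.1961 is Taro's 9/41, contributing 11; the remaining 6 contribute 0. Total contributed: 11.
Jia keeps 11 and receives 5.1 × 11 × 5/41 = 6.84 from the guild treasury, for a payoff of 17.84.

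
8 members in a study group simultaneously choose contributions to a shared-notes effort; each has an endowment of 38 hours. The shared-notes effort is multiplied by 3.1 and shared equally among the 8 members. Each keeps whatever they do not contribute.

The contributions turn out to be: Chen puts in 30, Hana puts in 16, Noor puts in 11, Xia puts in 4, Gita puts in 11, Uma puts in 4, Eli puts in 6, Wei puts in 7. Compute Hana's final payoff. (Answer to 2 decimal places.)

56.49 hours

Total contributed: 30 + 16 + 11 + 4 + 11 + 4 + 6 + 7 = 89.
Each receives 3.1 × 89 / 8 = 34.49 from the shared-notes effort.
Hana keeps 38 − 16 = 22, so Hana's payoff is 22 + 34.49 = 56.49.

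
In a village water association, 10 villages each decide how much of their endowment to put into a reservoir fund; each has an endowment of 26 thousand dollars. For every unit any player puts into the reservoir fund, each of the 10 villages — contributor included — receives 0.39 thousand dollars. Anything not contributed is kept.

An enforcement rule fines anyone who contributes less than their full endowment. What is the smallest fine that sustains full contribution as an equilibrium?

Given the others contribute fully, the best deviation is to contribute 0 (any partial contribution still incurs the fine and gives up units whose private return 0.39 is below 1).
Deviating from 26 to 0 saves 26 thousand dollars but forfeits the deviator's share of the drop in the reservoir fund: 0.39 × 26 = 10.14.
So the deviation gain is 26 − 10.14 = 15.86, and the fine must be at least 15.86 thousand dollars to wipe it out.

15.86 thousand dollars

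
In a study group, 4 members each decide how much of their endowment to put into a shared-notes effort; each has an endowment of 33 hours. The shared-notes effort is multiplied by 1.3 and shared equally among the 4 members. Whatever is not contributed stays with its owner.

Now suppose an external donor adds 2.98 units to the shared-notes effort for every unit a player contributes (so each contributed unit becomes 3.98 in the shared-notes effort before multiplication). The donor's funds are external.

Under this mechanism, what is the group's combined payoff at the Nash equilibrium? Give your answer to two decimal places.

The effective private return per unit is now 1.3 × 3.98 / 4 = 1.2935 > 1, so every player's dominant strategy flips to full contribution.
At the Nash equilibrium everyone contributes 33. Group total payoff = 1.3 × 3.98 × 132 = 682.97.

682.97 hours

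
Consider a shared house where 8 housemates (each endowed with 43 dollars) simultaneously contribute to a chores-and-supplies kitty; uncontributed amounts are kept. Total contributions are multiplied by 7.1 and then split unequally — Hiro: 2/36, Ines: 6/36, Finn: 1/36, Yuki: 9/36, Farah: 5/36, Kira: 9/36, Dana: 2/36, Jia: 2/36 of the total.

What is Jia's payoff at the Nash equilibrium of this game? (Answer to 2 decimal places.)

Player j's private return per contributed unit is 7.1 × (j's share). Contributing is weakly dominant for j when that share is at least 1/7.1 = 0.1408, and contributing 0 is dominant otherwise.
Ines, Yuki and Kira clear that bar, contributing 43 each; the remaining 5 contribute 0. Total contributed: 129.
Jia keeps 43 and receives 7.1 × 129 × 2/36 = 50.88 from the chores-and-supplies kitty, for a payoff of 93.88.

93.88 dollars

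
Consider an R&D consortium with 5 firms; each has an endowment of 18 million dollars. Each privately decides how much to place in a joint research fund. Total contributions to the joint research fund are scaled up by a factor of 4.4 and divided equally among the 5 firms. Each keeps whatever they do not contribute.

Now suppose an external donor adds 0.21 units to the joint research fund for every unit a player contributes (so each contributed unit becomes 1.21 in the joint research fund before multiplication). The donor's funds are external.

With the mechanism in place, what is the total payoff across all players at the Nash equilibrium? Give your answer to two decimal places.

Under the mechanism each unit contributed yields 4.4 × 1.21 / 5 = 1.0648 back to its contributor per unit of net cost, which exceeds 1, making full contribution the dominant choice for everyone.
At the Nash equilibrium everyone contributes 18. Group total payoff = 4.4 × 1.21 × 90 = 479.16.

479.16 million dollars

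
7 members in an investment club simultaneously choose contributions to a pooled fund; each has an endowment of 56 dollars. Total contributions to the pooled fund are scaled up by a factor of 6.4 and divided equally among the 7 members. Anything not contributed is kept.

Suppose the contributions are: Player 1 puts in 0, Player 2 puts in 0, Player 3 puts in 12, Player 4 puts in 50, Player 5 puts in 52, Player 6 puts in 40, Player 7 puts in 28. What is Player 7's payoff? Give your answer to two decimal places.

194.40 dollars

Total contributed: 0 + 0 + 12 + 50 + 52 + 40 + 28 = 182.
Each receives 6.4 × 182 / 7 = 166.40 from the pooled fund.
Player 7 keeps 56 − 28 = 28, so Player 7's payoff is 28 + 166.40 = 194.40.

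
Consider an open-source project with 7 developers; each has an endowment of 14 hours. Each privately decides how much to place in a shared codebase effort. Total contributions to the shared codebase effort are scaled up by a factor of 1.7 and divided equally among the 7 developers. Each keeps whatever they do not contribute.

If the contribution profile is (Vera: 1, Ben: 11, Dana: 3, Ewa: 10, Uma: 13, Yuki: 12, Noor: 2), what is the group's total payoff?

Total contributed: 1 + 11 + 3 + 10 + 13 + 12 + 2 = 52; total kept: 7 × 14 − 52 = 46.
The shared codebase effort pays out 1.7 × 52 = 88.40 in aggregate.
Group total = 46 + 88.40 = 134.40.

134.40 hours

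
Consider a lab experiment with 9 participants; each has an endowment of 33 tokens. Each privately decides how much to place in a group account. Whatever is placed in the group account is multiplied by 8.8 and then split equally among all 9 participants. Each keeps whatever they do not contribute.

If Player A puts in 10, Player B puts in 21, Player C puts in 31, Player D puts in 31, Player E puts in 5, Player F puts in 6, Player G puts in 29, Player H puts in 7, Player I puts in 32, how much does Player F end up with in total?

Total contributed: 10 + 21 + 31 + 31 + 5 + 6 + 29 + 7 + 32 = 172.
Each receives 8.8 × 172 / 9 = 168.18 from the group account.
Player F keeps 33 − 6 = 27, so Player F's payoff is 27 + 168.18 = 195.18.

195.18 tokens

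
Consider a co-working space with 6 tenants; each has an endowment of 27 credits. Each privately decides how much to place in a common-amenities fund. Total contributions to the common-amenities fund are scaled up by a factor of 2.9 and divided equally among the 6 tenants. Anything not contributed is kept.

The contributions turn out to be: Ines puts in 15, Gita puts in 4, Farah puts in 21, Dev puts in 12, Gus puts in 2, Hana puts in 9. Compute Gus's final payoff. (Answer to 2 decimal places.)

Total contributed: 15 + 4 + 21 + 12 + 2 + 9 = 63.
Each receives 2.9 × 63 / 6 = 30.45 from the common-amenities fund.
Gus keeps 27 − 2 = 25, so Gus's payoff is 25 + 30.45 = 55.45.

55.45 credits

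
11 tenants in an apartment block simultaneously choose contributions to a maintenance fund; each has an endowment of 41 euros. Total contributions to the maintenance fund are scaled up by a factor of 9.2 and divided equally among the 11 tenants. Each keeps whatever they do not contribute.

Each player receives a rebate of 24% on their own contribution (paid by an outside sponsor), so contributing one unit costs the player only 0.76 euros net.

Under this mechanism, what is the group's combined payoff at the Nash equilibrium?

The effective private return per unit is now (9.2/11) / 0.76 = 1.1005 > 1, so every player's dominant strategy flips to full contribution.
At the Nash equilibrium everyone contributes 41. Group total payoff = 11 × (41 × 0.24 + 9.2 × 41) = 4257.44.

4257.44 euros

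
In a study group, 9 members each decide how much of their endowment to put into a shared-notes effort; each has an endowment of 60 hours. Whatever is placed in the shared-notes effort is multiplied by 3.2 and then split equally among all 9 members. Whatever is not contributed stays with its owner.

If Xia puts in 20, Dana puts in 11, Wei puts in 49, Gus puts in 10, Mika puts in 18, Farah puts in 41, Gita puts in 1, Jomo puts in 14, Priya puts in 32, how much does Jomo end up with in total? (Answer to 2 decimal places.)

Total contributed: 20 + 11 + 49 + 10 + 18 + 41 + 1 + 14 + 32 = 196.
Each receives 3.2 × 196 / 9 = 69.69 from the shared-notes effort.
Jomo keeps 60 − 14 = 46, so Jomo's payoff is 46 + 69.69 = 115.69.

115.69 hours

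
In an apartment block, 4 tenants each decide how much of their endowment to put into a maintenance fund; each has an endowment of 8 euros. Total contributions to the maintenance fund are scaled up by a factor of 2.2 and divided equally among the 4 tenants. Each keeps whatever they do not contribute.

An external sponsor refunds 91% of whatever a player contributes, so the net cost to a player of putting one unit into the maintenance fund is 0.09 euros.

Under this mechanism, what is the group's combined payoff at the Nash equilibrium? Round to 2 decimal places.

The effective private return per unit is now (2.2/4) / 0.09 = 6.1111 > 1, so every player's dominant strategy flips to full contribution.
At the Nash equilibrium everyone contributes 8. Group total payoff = 4 × (8 × 0.91 + 2.2 × 8) = 99.52.

99.52 euros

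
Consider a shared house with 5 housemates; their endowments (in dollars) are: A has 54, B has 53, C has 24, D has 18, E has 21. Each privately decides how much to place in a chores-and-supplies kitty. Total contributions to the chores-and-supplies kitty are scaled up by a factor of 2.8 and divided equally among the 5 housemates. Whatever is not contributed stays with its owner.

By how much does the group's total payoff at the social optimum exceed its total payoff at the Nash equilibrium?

306.00 dollars

The private return per contributed unit is 2.8/5 = 0.5600 < 1 for every player regardless of endowment, so the Nash equilibrium is zero contribution and the group total is Σ E_j = 54 + 53 + 24 + 18 + 21 = 170.
Each contributed unit returns 2.800 to the group, so the social optimum is full contribution by everyone: group total = 2.800 × 170 = 476.00.
Efficiency loss = (2.800 − 1) × 170 = 306.00.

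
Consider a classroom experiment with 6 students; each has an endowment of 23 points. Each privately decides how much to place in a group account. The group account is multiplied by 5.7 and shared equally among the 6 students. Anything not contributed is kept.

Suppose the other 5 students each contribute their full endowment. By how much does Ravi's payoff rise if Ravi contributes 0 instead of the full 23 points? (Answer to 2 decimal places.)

Switching from a contribution of 23 to 0 lets Ravi keep an extra 23 points, but lowers the group account by 23, which costs Ravi their own share of that drop: 5.7/6 × 23 = 21.85.
Net gain = 23 − 21.85 = 1.15. The private return per contributed unit (0.9500) is below 1, so free-riding is indeed the best response regardless of what the others do.

1.15 points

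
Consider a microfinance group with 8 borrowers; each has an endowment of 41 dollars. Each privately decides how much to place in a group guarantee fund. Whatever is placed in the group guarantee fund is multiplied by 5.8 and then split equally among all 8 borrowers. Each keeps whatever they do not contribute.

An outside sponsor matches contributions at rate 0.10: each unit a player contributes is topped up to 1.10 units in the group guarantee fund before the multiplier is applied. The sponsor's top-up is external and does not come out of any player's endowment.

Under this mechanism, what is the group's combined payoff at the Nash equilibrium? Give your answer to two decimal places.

The effective private return is 5.8 × 1.10 / 8 = 0.7975, which is still under 1, so the mechanism doesn't change anyone's dominant strategy: zero contribution.
Everyone keeps their endowment and the group total is 8 × 41 = 328.

328.00 dollars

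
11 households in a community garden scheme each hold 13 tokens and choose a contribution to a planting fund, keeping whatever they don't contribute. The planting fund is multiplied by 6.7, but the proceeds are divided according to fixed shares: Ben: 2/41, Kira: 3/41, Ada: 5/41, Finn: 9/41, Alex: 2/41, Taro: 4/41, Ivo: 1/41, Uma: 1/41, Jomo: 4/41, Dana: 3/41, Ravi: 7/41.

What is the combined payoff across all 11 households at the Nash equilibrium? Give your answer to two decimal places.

For player j, contributing a unit is worthwhile iff 6.7 × (j's share) ≥ 1, i.e. iff j's share is at least 0.1493.
Finn and Ravi clear that bar, contributing 13 each; the remaining 9 contribute 0. Total contributed: 26.
The planting fund pays out 6.7 × 26 = 174.20 in total (split across the unequal shares, but the aggregate is all that matters for the group sum).
The 9 free-riders keep 13 each, adding 117. Group total = 117 + 174.20 = 291.20.

291.20 tokens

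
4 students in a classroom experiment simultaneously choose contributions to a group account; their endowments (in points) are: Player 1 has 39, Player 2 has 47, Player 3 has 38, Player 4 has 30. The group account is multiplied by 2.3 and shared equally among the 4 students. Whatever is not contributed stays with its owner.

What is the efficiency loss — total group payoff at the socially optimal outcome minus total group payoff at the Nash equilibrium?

200.20 points

The private return per contributed unit is 2.3/4 = 0.5750 < 1 for every player regardless of endowment, so the Nash equilibrium is zero contribution and the group total is Σ E_j = 39 + 47 + 38 + 30 = 154.
Each contributed unit returns 2.300 to the group, so the social optimum is full contribution by everyone: group total = 2.300 × 154 = 354.20.
Efficiency loss = (2.300 − 1) × 154 = 200.20.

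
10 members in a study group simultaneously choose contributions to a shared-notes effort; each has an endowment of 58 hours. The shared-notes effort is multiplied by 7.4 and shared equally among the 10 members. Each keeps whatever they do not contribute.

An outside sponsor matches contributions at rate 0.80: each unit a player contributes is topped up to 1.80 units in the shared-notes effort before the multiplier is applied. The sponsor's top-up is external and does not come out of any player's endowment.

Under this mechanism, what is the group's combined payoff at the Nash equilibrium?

With the mechanism, a contributed unit returns 7.4 × 1.80 / 10 = 1.3320 per unit of net cost to the contributor — now above 1 — so contributing fully is weakly dominant for every player.
So the Nash equilibrium is full contribution by all 10; the group earns 7.4 × 1.80 × 580 = 7725.60.

7725.60 hours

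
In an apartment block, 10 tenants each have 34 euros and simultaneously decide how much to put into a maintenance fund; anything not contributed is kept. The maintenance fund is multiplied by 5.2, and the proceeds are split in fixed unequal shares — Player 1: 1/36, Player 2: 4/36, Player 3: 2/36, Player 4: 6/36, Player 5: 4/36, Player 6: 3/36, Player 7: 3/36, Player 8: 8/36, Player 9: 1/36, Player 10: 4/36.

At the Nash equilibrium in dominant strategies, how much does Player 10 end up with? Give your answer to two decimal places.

53.64 euros

Player j's private return per contributed unit is 5.2 × (j's share). Contributing is weakly dominant for j when that share is at least 1/5.2 = 0.1923, and contributing 0 is dominant otherwise.
The only share above 0.1923 is Player 8's 8/36, contributing 34; the remaining 9 contribute 0. Total contributed: 34.
Player 10 keeps 34 and receives 5.2 × 34 × 4/36 = 19.64 from the maintenance fund, for a payoff of 53.64.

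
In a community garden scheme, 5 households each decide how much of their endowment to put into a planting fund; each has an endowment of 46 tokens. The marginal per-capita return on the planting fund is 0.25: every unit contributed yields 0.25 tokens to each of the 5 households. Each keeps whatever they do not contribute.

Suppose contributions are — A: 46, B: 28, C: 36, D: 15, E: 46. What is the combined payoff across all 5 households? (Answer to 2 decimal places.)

Total contributed: 46 + 28 + 36 + 15 + 46 = 171; total kept: 5 × 46 − 171 = 59.
The planting fund pays out 0.25 × 5 × 171 = 213.75 in aggregate.
Group total = 59 + 213.75 = 272.75.

272.75 tokens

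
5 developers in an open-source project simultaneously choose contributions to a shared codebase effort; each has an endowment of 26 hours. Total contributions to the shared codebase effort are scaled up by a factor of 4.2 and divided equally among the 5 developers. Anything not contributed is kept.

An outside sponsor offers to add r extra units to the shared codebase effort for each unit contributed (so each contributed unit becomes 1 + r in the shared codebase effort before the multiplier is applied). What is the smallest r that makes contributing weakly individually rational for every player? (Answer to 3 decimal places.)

With matching at rate r, one contributed unit becomes (1 + r) in the shared codebase effort and returns 4.2 × (1 + r) / 5 to the contributor.
Setting this equal to 1: 1 + r = 5/4.2 = 1.1905.
So the minimum matching rate is r = 1.1905 − 1 = 0.190.

0.190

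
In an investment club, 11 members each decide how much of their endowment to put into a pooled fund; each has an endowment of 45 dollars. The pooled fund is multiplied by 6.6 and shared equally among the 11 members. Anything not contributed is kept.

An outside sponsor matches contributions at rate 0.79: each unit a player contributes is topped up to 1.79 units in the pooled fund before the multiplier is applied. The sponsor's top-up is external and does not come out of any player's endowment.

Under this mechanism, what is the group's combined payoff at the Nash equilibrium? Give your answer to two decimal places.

The effective private return per unit is now 6.6 × 1.79 / 11 = 1.0740 > 1, so every player's dominant strategy flips to full contribution.
So the Nash equilibrium is full contribution by all 11; the group earns 6.6 × 1.79 × 495 = 5847.93.

5847.93 dollars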